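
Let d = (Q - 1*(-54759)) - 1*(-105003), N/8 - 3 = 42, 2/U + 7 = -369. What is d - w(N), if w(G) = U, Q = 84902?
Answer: 45996833/188 ≈ 2.4466e+5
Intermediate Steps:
U = -1/188 (U = 2/(-7 - 369) = 2/(-376) = 2*(-1/376) = -1/188 ≈ -0.0053191)
N = 360 (N = 24 + 8*42 = 24 + 336 = 360)
w(G) = -1/188
d = 244664 (d = (84902 - 1*(-54759)) - 1*(-105003) = (84902 + 54759) + 105003 = 139661 + 105003 = 244664)
d - w(N) = 244664 - 1*(-1/188) = 244664 + 1/188 = 45996833/188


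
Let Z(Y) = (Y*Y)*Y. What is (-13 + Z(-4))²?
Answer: 5929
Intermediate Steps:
Z(Y) = Y³ (Z(Y) = Y²*Y = Y³)
(-13 + Z(-4))² = (-13 + (-4)³)² = (-13 - 64)² = (-77)² = 5929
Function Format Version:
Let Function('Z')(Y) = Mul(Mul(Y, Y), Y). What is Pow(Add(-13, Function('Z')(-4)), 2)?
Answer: 5929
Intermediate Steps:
Function('Z')(Y) = Pow(Y, 3) (Function('Z')(Y) = Mul(Pow(Y, 2), Y) = Pow(Y, 3))
Pow(Add(-13, Function('Z')(-4)), 2) = Pow(Add(-13, Pow(-4, 3)), 2) = Pow(Add(-13, -64), 2) = Pow(-77, 2) = 5929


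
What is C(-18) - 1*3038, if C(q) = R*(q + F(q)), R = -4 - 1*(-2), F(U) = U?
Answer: -2966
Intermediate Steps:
R = -2 (R = -4 + 2 = -2)
C(q) = -4*q (C(q) = -2*(q + q) = -4*q)
C(-18) - 1*3038 = -4*(-18) - 1*3038 = 72 - 3038 = -2966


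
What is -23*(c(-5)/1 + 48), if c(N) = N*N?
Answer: -1679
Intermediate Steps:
c(N) = N²
-23*(c(-5)/1 + 48) = -23*((-5)²/1 + 48) = -23*(25*1 + 48) = -23*(25 + 48) = -23*73 = -1679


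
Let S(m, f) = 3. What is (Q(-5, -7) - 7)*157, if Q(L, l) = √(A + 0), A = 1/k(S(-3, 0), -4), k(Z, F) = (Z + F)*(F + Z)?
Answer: -942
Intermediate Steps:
k(Z, F) = (F + Z)² (k(Z, F) = (F + Z)*(F + Z) = (F + Z)²)
A = 1 (A = 1/((-4 + 3)²) = 1/((-1)²) = 1/1 = 1)
Q(L, l) = 1 (Q(L, l) = √(1 + 0) = √1 = 1)
(Q(-5, -7) - 7)*157 = (1 - 7)*157 = -6*157 = -942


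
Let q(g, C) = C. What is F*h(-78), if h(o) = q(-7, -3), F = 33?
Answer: -99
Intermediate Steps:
h(o) = -3
F*h(-78) = 33*(-3) = -99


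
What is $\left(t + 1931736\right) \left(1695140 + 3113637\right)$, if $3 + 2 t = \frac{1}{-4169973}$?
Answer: $\frac{38736048597981990536}{4169973} \approx 9.2893 \cdot 10^{12}$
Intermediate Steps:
$t = - \frac{6254960}{4169973}$ ($t = - \frac{3}{2} + \frac{1}{2 \left(-4169973\right)} = - \frac{3}{2} + \frac{1}{2} \left(- \frac{1}{4169973}\right) = - \frac{3}{2} - \frac{1}{8339946} = - \frac{6254960}{4169973} \approx -1.5$)
$\left(t + 1931736\right) \left(1695140 + 3113637\right) = \left(- \frac{6254960}{4169973} + 1931736\right) \left(1695140 + 3113637\right) = \frac{8055280708168}{4169973} \cdot 4808777 = \frac{38736048597981990536}{4169973}$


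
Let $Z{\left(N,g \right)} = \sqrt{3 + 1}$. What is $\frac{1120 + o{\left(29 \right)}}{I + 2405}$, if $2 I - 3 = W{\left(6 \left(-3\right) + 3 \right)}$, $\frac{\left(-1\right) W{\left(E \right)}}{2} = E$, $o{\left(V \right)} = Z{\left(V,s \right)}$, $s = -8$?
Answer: $\frac{2244}{4843} \approx 0.46335$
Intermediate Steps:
$Z{\left(N,g \right)} = 2$ ($Z{\left(N,g \right)} = \sqrt{4} = 2$)
$o{\left(V \right)} = 2$
$W{\left(E \right)} = - 2 E$
$I = \frac{33}{2}$ ($I = \frac{3}{2} + \frac{\left(-2\right) \left(6 \left(-3\right) + 3\right)}{2} = \frac{3}{2} + \frac{\left(-2\right) \left(-18 + 3\right)}{2} = \frac{3}{2} + \frac{\left(-2\right) \left(-15\right)}{2} = \frac{3}{2} + \frac{1}{2} \cdot 30 = \frac{3}{2} + 15 = \frac{33}{2} \approx 16.5$)
$\frac{1120 + o{\left(29 \right)}}{I + 2405} = \frac{1120 + 2}{\frac{33}{2} + 2405} = \frac{1122}{\frac{4843}{2}} = 1122 \cdot \frac{2}{4843} = \frac{2244}{4843}$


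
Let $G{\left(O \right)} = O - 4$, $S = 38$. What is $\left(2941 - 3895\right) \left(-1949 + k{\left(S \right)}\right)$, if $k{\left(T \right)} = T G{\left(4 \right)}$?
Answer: $1859346$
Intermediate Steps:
$G{\left(O \right)} = -4 + O$
$k{\left(T \right)} = 0$ ($k{\left(T \right)} = T \left(-4 + 4\right) = T 0 = 0$)
$\left(2941 - 3895\right) \left(-1949 + k{\left(S \right)}\right) = \left(2941 - 3895\right) \left(-1949 + 0\right) = \left(-954\right) \left(-1949\right) = 1859346$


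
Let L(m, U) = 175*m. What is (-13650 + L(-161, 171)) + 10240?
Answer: -31585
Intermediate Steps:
(-13650 + L(-161, 171)) + 10240 = (-13650 + 175*(-161)) + 10240 = (-13650 - 28175) + 10240 = -41825 + 10240 = -31585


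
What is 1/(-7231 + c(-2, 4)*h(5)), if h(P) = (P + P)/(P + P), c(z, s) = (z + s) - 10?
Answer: -1/7239 ≈ -0.00013814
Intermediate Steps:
c(z, s) = -10 + s + z (c(z, s) = (s + z) - 10 = -10 + s + z)
h(P) = 1 (h(P) = (2*P)/((2*P)) = (2*P)*(1/(2*P)) = 1)
1/(-7231 + c(-2, 4)*h(5)) = 1/(-7231 + (-10 + 4 - 2)*1) = 1/(-7231 - 8*1) = 1/(-7231 - 8) = 1/(-7239) = -1/7239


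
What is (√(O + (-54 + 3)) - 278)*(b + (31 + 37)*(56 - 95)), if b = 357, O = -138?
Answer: 638010 - 6885*I*√21 ≈ 6.3801e+5 - 31551.0*I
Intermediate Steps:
(√(O + (-54 + 3)) - 278)*(b + (31 + 37)*(56 - 95)) = (√(-138 + (-54 + 3)) - 278)*(357 + (31 + 37)*(56 - 95)) = (√(-138 - 51) - 278)*(357 + 68*(-39)) = (√(-189) - 278)*(357 - 2652) = (3*I*√21 - 278)*(-2295) = (-278 + 3*I*√21)*(-2295) = 638010 - 6885*I*√21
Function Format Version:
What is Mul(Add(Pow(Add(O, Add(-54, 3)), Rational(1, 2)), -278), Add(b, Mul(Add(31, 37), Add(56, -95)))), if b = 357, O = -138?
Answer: Add(638010, Mul(-6885, I, Pow(21, Rational(1, 2)))) ≈ Add(6.3801e+5, Mul(-31551., I))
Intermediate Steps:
Mul(Add(Pow(Add(O, Add(-54, 3)), Rational(1, 2)), -278), Add(b, Mul(Add(31, 37), Add(56, -95)))) = Mul(Add(Pow(Add(-138, Add(-54, 3)), Rational(1, 2)), -278), Add(357, Mul(Add(31, 37), Add(56, -95)))) = Mul(Add(Pow(Add(-138, -51), Rational(1, 2)), -278), Add(357, Mul(68, -39))) = Mul(Add(Pow(-189, Rational(1, 2)), -278), Add(357, -2652)) = Mul(Add(Mul(3, I, Pow(21, Rational(1, 2))), -278), -2295) = Mul(Add(-278, Mul(3, I, Pow(21, Rational(1, 2)))), -2295) = Add(638010, Mul(-6885, I, Pow(21, Rational(1, 2))))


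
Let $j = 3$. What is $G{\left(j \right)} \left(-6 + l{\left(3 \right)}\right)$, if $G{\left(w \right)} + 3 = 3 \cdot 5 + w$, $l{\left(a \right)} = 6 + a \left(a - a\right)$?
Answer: $0$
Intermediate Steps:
$l{\left(a \right)} = 6$ ($l{\left(a \right)} = 6 + a 0 = 6 + 0 = 6$)
$G{\left(w \right)} = 12 + w$ ($G{\left(w \right)} = -3 + \left(3 \cdot 5 + w\right) = -3 + \left(15 + w\right) = 12 + w$)
$G{\left(j \right)} \left(-6 + l{\left(3 \right)}\right) = \left(12 + 3\right) \left(-6 + 6\right) = 15 \cdot 0 = 0$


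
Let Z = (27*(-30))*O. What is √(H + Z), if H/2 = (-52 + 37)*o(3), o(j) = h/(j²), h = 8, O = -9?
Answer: √65370/3 ≈ 85.225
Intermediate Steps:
Z = 7290 (Z = (27*(-30))*(-9) = -810*(-9) = 7290)
o(j) = 8/j² (o(j) = 8/(j²) = 8/j²)
H = -80/3 (H = 2*((-52 + 37)*(8/3²)) = 2*(-120/9) = 2*(-15*8/9) = 2*(-40/3) = -80/3 ≈ -26.667)
√(H + Z) = √(-80/3 + 7290) = √(21790/3) = √65370/3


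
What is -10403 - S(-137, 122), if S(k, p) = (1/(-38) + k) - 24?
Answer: -389195/38 ≈ -10242.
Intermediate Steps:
S(k, p) = -913/38 + k (S(k, p) = (-1/38 + k) - 24 = -913/38 + k)
-10403 - S(-137, 122) = -10403 - (-913/38 - 137) = -10403 - 1*(-6119/38) = -10403 + 6119/38 = -389195/38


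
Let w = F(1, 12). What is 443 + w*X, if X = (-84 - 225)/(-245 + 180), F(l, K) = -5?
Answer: 5450/13 ≈ 419.23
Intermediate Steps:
w = -5
X = 309/65 (X = -309/(-65) = -309*(-1/65) = 309/65 ≈ 4.7538)
443 + w*X = 443 - 5*309/65 = 443 - 309/13 = 5450/13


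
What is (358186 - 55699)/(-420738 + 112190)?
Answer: -302487/308548 ≈ -0.98036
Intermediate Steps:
(358186 - 55699)/(-420738 + 112190) = 302487/(-308548) = 302487*(-1/308548) = -302487/308548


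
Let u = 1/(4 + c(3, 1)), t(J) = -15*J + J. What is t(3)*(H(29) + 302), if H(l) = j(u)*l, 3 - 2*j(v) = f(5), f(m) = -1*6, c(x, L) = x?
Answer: -18165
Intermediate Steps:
t(J) = -14*J
f(m) = -6
u = ⅐ (u = 1/(4 + 3) = 1/7 = ⅐ ≈ 0.14286)
j(v) = 9/2 (j(v) = 3/2 - ½*(-6) = 3/2 + 3 = 9/2)
H(l) = 9*l/2
t(3)*(H(29) + 302) = (-14*3)*((9/2)*29 + 302) = -42*(261/2 + 302) = -42*865/2 = -18165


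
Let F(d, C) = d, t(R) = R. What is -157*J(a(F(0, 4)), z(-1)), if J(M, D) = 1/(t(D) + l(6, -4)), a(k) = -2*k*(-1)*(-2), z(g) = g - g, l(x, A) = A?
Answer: 157/4 ≈ 39.250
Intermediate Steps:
z(g) = 0
a(k) = -4*k (a(k) = -2*(-k)*(-2) = -4*k)
J(M, D) = 1/(-4 + D) (J(M, D) = 1/(D - 4) = 1/(-4 + D))
-157*J(a(F(0, 4)), z(-1)) = -157/(-4 + 0) = -157/(-4) = -157*(-1/4) = 157/4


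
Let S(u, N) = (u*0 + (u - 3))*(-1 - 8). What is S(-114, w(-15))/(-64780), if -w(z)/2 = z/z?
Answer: -1053/64780 ≈ -0.016255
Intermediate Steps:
w(z) = -2 (w(z) = -2*z/z = -2*1 = -2)
S(u, N) = 27 - 9*u (S(u, N) = (0 + (-3 + u))*(-9) = (-3 + u)*(-9) = 27 - 9*u)
S(-114, w(-15))/(-64780) = (27 - 9*(-114))/(-64780) = (27 + 1026)*(-1/64780) = 1053*(-1/64780) = -1053/64780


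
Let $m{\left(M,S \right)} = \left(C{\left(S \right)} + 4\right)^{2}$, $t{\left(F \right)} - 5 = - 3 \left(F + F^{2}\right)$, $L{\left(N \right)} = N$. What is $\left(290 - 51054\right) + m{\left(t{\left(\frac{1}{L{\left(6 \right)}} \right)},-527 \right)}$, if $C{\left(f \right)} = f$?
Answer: $222765$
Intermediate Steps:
$t{\left(F \right)} = 5 - 3 F - 3 F^{2}$ ($t{\left(F \right)} = 5 - 3 \left(F + F^{2}\right) = 5 - \left(3 F + 3 F^{2}\right) = 5 - 3 F - 3 F^{2}$)
$m{\left(M,S \right)} = \left(4 + S\right)^{2}$ ($m{\left(M,S \right)} = \left(S + 4\right)^{2} = \left(4 + S\right)^{2}$)
$\left(290 - 51054\right) + m{\left(t{\left(\frac{1}{L{\left(6 \right)}} \right)},-527 \right)} = \left(290 - 51054\right) + \left(4 - 527\right)^{2} = \left(290 - 51054\right) + \left(-523\right)^{2} = -50764 + 273529 = 222765$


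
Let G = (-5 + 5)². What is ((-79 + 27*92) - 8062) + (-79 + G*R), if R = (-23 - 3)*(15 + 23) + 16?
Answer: -5736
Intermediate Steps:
R = -972 (R = -26*38 + 16 = -988 + 16 = -972)
G = 0 (G = 0² = 0)
((-79 + 27*92) - 8062) + (-79 + G*R) = ((-79 + 27*92) - 8062) + (-79 + 0*(-972)) = ((-79 + 2484) - 8062) + (-79 + 0) = (2405 - 8062) - 79 = -5657 - 79 = -5736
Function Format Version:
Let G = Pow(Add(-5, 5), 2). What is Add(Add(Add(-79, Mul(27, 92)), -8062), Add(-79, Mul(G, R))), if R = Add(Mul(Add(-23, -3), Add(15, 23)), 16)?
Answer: -5736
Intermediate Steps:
R = -972 (R = Add(Mul(-26, 38), 16) = Add(-988, 16) = -972)
G = 0 (G = Pow(0, 2) = 0)
Add(Add(Add(-79, Mul(27, 92)), -8062), Add(-79, Mul(G, R))) = Add(Add(Add(-79, Mul(27, 92)), -8062), Add(-79, Mul(0, -972))) = Add(Add(Add(-79, 2484), -8062), Add(-79, 0)) = Add(Add(2405, -8062), -79) = Add(-5657, -79) = -5736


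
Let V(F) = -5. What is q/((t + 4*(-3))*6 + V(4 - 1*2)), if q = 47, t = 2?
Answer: -47/65 ≈ -0.72308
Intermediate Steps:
q/((t + 4*(-3))*6 + V(4 - 1*2)) = 47/((2 + 4*(-3))*6 - 5) = 47/((2 - 12)*6 - 5) = 47/(-10*6 - 5) = 47/(-60 - 5) = 47/(-65) = 47*(-1/65) = -47/65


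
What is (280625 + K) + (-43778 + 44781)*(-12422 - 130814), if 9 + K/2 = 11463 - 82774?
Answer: -143527723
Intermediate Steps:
K = -142640 (K = -18 + 2*(11463 - 82774) = -18 + 2*(-71311) = -18 - 142622 = -142640)
(280625 + K) + (-43778 + 44781)*(-12422 - 130814) = (280625 - 142640) + (-43778 + 44781)*(-12422 - 130814) = 137985 + 1003*(-143236) = 137985 - 143665708 = -143527723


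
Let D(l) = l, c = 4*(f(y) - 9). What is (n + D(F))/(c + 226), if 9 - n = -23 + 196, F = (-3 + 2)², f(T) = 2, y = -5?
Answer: -163/198 ≈ -0.82323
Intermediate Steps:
F = 1 (F = (-1)² = 1)
c = -28 (c = 4*(2 - 9) = 4*(-7) = -28)
n = -164 (n = 9 - (-23 + 196) = 9 - 1*173 = 9 - 173 = -164)
(n + D(F))/(c + 226) = (-164 + 1)/(-28 + 226) = -163/198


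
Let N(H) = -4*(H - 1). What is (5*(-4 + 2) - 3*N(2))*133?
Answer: 266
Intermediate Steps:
N(H) = 4 - 4*H (N(H) = -4*(-1 + H) = 4 - 4*H)
(5*(-4 + 2) - 3*N(2))*133 = (5*(-4 + 2) - 3*(4 - 4*2))*133 = (5*(-2) - 3*(4 - 8))*133 = (-10 - 3*(-4))*133 = (-10 + 12)*133 = 2*133 = 266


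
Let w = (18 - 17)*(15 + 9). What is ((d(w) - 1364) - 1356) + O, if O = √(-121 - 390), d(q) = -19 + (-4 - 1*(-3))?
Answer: -2740 + I*√511 ≈ -2740.0 + 22.605*I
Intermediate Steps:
w = 24 (w = 1*24 = 24)
d(q) = -20 (d(q) = -19 + (-4 + 3) = -19 - 1 = -20)
O = I*√511 (O = √(-511) = I*√511 ≈ 22.605*I)
((d(w) - 1364) - 1356) + O = ((-20 - 1364) - 1356) + I*√511 = (-1384 - 1356) + I*√511 = -2740 + I*√511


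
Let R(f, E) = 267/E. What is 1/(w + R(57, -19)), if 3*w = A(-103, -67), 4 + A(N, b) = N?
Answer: -57/2834 ≈ -0.020113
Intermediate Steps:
A(N, b) = -4 + N
w = -107/3 (w = (-4 - 103)/3 = (⅓)*(-107) = -107/3 ≈ -35.667)
1/(w + R(57, -19)) = 1/(-107/3 + 267/(-19)) = 1/(-107/3 + 267*(-1/19)) = 1/(-107/3 - 267/19) = 1/(-2834/57) = -57/2834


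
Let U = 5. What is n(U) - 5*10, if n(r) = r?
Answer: -45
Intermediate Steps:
n(U) - 5*10 = 5 - 5*10 = 5 - 50 = -45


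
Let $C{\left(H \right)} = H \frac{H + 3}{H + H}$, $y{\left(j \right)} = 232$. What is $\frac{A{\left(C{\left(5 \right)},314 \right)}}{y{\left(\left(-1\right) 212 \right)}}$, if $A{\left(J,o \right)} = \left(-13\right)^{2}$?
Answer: $\frac{169}{232} \approx 0.72845$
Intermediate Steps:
$C{\left(H \right)} = \frac{3}{2} + \frac{H}{2}$ ($C{\left(H \right)} = H \frac{3 + H}{2 H} = \frac{3}{2} + \frac{H}{2}$)
$A{\left(J,o \right)} = 169$
$\frac{A{\left(C{\left(5 \right)},314 \right)}}{y{\left(\left(-1\right) 212 \right)}} = \frac{169}{232}$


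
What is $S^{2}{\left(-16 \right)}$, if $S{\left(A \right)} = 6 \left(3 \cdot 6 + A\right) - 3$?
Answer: $81$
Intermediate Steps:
$S{\left(A \right)} = 105 + 6 A$ ($S{\left(A \right)} = 6 \left(18 + A\right) - 3 = \left(108 + 6 A\right) - 3 = 105 + 6 A$)
$S^{2}{\left(-16 \right)} = \left(105 + 6 \left(-16\right)\right)^{2} = \left(105 - 96\right)^{2} = 9^{2} = 81$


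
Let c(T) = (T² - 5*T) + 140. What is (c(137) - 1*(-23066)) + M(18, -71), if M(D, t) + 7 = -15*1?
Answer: 41268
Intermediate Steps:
M(D, t) = -22 (M(D, t) = -7 - 15*1 = -7 - 15 = -22)
c(T) = 140 + T² - 5*T
(c(137) - 1*(-23066)) + M(18, -71) = ((140 + 137² - 5*137) - 1*(-23066)) - 22 = ((140 + 18769 - 685) + 23066) - 22 = (18224 + 23066) - 22 = 41290 - 22 = 41268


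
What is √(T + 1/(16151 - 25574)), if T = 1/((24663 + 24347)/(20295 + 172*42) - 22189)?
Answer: I*√556086503390916597726/1917800624421 ≈ 0.012296*I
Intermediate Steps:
T = -27519/610570081 (T = 1/(49010/(20295 + 7224) - 22189) = 1/(49010/27519 - 22189) = 1/(-610570081/27519) = -27519/610570081 ≈ -4.5071e-5)
√(T + 1/(16151 - 25574)) = √(-27519/610570081 + 1/(16151 - 25574)) = √(-27519/610570081 + 1/(-9423)) = √(-27519/610570081 - 1/9423) = √(-869881618/5753401873263) = I*√556086503390916597726/1917800624421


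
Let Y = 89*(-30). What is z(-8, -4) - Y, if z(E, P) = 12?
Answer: 2682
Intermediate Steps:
Y = -2670
z(-8, -4) - Y = 12 - 1*(-2670) = 12 + 2670 = 2682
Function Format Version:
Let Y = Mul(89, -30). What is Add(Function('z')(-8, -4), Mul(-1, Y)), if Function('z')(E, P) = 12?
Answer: 2682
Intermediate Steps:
Y = -2670
Add(Function('z')(-8, -4), Mul(-1, Y)) = Add(12, Mul(-1, -2670)) = Add(12, 2670) = 2682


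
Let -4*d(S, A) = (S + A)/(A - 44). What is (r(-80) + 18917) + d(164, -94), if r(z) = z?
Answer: 5199047/276 ≈ 18837.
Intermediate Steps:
d(S, A) = -(A + S)/(4*(-44 + A)) (d(S, A) = -(S + A)/(4*(A - 44)) = -(A + S)/(4*(-44 + A)))
(r(-80) + 18917) + d(164, -94) = (-80 + 18917) + (-1*(-94) - 1*164)/(4*(-44 - 94)) = 18837 + (¼)*(94 - 164)/(-138) = 18837 + (¼)*(-1/138)*(-70) = 18837 + 35/276 = 5199047/276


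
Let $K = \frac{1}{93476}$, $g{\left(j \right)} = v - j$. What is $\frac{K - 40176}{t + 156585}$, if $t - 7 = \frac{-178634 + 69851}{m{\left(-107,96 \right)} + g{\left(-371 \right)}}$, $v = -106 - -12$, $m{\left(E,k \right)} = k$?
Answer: $- \frac{1400798432075}{5449653884708} \approx -0.25704$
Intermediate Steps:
$v = -94$ ($v = -106 + 12 = -94$)
$g{\left(j \right)} = -94 - j$
$K = \frac{1}{93476} \approx 1.0698 \cdot 10^{-5}$
$t = - \frac{106172}{373}$ ($t = 7 + \frac{-178634 + 69851}{96 - -277} = 7 - \frac{108783}{96 + \left(-94 + 371\right)} = 7 - \frac{108783}{96 + 277} = 7 - \frac{108783}{373} = - \frac{106172}{373} \approx -284.64$)
$\frac{K - 40176}{t + 156585} = \frac{\frac{1}{93476} - 40176}{- \frac{106172}{373} + 156585} = - \frac{3755491775}{93476 \cdot \frac{58300033}{373}} = \left(- \frac{3755491775}{93476}\right) \frac{373}{58300033} = - \frac{1400798432075}{5449653884708}$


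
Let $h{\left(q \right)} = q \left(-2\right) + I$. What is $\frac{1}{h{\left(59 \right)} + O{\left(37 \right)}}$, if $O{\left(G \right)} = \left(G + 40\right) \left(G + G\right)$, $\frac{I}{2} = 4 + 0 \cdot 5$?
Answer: $\frac{1}{5588} \approx 0.00017895$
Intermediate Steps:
$I = 8$ ($I = 2 \left(4 + 0 \cdot 5\right) = 2 \left(4 + 0\right) = 2 \cdot 4 = 8$)
$O{\left(G \right)} = 2 G \left(40 + G\right)$ ($O{\left(G \right)} = \left(40 + G\right) 2 G = 2 G \left(40 + G\right)$)
$h{\left(q \right)} = 8 - 2 q$ ($h{\left(q \right)} = q \left(-2\right) + 8 = - 2 q + 8 = 8 - 2 q$)
$\frac{1}{h{\left(59 \right)} + O{\left(37 \right)}} = \frac{1}{\left(8 - 118\right) + 2 \cdot 37 \left(40 + 37\right)} = \frac{1}{\left(8 - 118\right) + 2 \cdot 37 \cdot 77} = \frac{1}{-110 + 5698} = \frac{1}{5588}$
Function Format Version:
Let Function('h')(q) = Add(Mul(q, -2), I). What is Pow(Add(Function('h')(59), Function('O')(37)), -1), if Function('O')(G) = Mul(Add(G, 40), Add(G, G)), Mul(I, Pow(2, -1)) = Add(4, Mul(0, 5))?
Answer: Rational(1, 5588) ≈ 0.00017895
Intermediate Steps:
I = 8 (I = Mul(2, Add(4, Mul(0, 5))) = Mul(2, Add(4, 0)) = Mul(2, 4) = 8)
Function('O')(G) = Mul(2, G, Add(40, G)) (Function('O')(G) = Mul(Add(40, G), Mul(2, G)) = Mul(2, G, Add(40, G)))
Function('h')(q) = Add(8, Mul(-2, q)) (Function('h')(q) = Add(Mul(q, -2), 8) = Add(Mul(-2, q), 8) = Add(8, Mul(-2, q)))
Pow(Add(Function('h')(59), Function('O')(37)), -1) = Pow(Add(Add(8, Mul(-2, 59)), Mul(2, 37, Add(40, 37))), -1) = Pow(Add(Add(8, -118), Mul(2, 37, 77)), -1) = Pow(Add(-110, 5698), -1) = Pow(5588, -1) = Rational(1, 5588)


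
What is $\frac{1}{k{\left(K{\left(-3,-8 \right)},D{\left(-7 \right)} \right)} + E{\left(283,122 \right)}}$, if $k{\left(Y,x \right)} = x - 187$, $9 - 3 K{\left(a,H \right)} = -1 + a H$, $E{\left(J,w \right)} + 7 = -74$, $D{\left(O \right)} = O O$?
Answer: $- \frac{1}{219} \approx -0.0045662$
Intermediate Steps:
$D{\left(O \right)} = O^{2}$
$E{\left(J,w \right)} = -81$ ($E{\left(J,w \right)} = -7 - 74 = -81$)
$K{\left(a,H \right)} = \frac{10}{3} - \frac{H a}{3}$ ($K{\left(a,H \right)} = 3 - \frac{-1 + a H}{3} = 3 - \frac{-1 + H a}{3} = 3 - \left(- \frac{1}{3} + \frac{H a}{3}\right) = \frac{10}{3} - \frac{H a}{3}$)
$k{\left(Y,x \right)} = -187 + x$
$\frac{1}{k{\left(K{\left(-3,-8 \right)},D{\left(-7 \right)} \right)} + E{\left(283,122 \right)}} = \frac{1}{\left(-187 + \left(-7\right)^{2}\right) - 81} = \frac{1}{\left(-187 + 49\right) - 81} = \frac{1}{-138 - 81} = \frac{1}{-219} = - \frac{1}{219}$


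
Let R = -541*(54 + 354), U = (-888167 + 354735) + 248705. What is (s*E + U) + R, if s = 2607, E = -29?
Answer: -581058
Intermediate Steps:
U = -284727 (U = -533432 + 248705 = -284727)
R = -220728 (R = -541*408 = -220728)
(s*E + U) + R = (2607*(-29) - 284727) - 220728 = (-75603 - 284727) - 220728 = -360330 - 220728 = -581058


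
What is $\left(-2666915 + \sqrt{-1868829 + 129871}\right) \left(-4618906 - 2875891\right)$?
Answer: $19987986541255 - 7494797 i \sqrt{1738958} \approx 1.9988 \cdot 10^{13} - 9.8834 \cdot 10^{9} i$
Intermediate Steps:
$\left(-2666915 + \sqrt{-1868829 + 129871}\right) \left(-4618906 - 2875891\right) = \left(-2666915 + \sqrt{-1738958}\right) \left(-7494797\right) = \left(-2666915 + i \sqrt{1738958}\right) \left(-7494797\right) = 19987986541255 - 7494797 i \sqrt{1738958}$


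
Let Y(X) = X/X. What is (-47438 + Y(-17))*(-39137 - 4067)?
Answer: 2049468148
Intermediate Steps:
Y(X) = 1
(-47438 + Y(-17))*(-39137 - 4067) = (-47438 + 1)*(-39137 - 4067) = -47437*(-43204) = 2049468148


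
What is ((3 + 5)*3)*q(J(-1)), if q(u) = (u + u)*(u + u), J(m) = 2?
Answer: 384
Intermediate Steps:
q(u) = 4*u² (q(u) = (2*u)*(2*u) = 4*u²)
((3 + 5)*3)*q(J(-1)) = ((3 + 5)*3)*(4*2²) = (8*3)*(4*4) = 24*16 = 384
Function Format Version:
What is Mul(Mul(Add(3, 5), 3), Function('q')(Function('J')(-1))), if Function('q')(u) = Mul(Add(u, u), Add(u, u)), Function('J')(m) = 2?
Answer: 384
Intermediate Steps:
Function('q')(u) = Mul(4, Pow(u, 2)) (Function('q')(u) = Mul(Mul(2, u), Mul(2, u)) = Mul(4, Pow(u, 2)))
Mul(Mul(Add(3, 5), 3), Function('q')(Function('J')(-1))) = Mul(Mul(Add(3, 5), 3), Mul(4, Pow(2, 2))) = Mul(Mul(8, 3), Mul(4, 4)) = Mul(24, 16) = 384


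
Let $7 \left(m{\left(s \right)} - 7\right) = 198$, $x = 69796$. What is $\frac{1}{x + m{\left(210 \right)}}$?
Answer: $\frac{7}{488819} \approx 1.432 \cdot 10^{-5}$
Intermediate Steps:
$m{\left(s \right)} = \frac{247}{7}$ ($m{\left(s \right)} = 7 + \frac{1}{7} \cdot 198 = 7 + \frac{198}{7} = \frac{247}{7}$)
$\frac{1}{x + m{\left(210 \right)}} = \frac{1}{69796 + \frac{247}{7}} = \frac{1}{\frac{488819}{7}} = \frac{7}{488819}$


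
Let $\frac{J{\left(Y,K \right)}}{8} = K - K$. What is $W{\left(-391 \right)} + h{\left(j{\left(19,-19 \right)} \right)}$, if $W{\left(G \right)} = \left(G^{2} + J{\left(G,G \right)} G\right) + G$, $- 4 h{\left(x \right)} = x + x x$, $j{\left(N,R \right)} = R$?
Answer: $\frac{304809}{2} \approx 1.524 \cdot 10^{5}$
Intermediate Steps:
$J{\left(Y,K \right)} = 0$ ($J{\left(Y,K \right)} = 8 \left(K - K\right) = 8 \cdot 0 = 0$)
$h{\left(x \right)} = - \frac{x}{4} - \frac{x^{2}}{4}$ ($h{\left(x \right)} = - \frac{x + x x}{4} = - \frac{x + x^{2}}{4} = - \frac{x}{4} - \frac{x^{2}}{4}$)
$W{\left(G \right)} = G + G^{2}$ ($W{\left(G \right)} = \left(G^{2} + 0 G\right) + G = \left(G^{2} + 0\right) + G = G^{2} + G = G + G^{2}$)
$W{\left(-391 \right)} + h{\left(j{\left(19,-19 \right)} \right)} = - 391 \left(1 - 391\right) - - \frac{19 \left(1 - 19\right)}{4} = \left(-391\right) \left(-390\right) - \left(- \frac{19}{4}\right) \left(-18\right) = 152490 - \frac{171}{2} = \frac{304809}{2}$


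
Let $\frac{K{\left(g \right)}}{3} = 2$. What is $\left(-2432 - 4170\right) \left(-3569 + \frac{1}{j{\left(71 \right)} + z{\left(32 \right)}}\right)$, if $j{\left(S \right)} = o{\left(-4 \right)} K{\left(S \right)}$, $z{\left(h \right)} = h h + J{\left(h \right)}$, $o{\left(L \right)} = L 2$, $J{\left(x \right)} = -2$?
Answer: $\frac{11474952705}{487} \approx 2.3563 \cdot 10^{7}$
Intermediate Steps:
$o{\left(L \right)} = 2 L$
$z{\left(h \right)} = -2 + h^{2}$ ($z{\left(h \right)} = h h - 2 = h^{2} - 2 = -2 + h^{2}$)
$K{\left(g \right)} = 6$ ($K{\left(g \right)} = 3 \cdot 2 = 6$)
$j{\left(S \right)} = -48$ ($j{\left(S \right)} = 2 \left(-4\right) 6 = \left(-8\right) 6 = -48$)
$\left(-2432 - 4170\right) \left(-3569 + \frac{1}{j{\left(71 \right)} + z{\left(32 \right)}}\right) = \left(-2432 - 4170\right) \left(-3569 + \frac{1}{-48 - \left(2 - 32^{2}\right)}\right) = - 6602 \left(-3569 + \frac{1}{-48 + \left(-2 + 1024\right)}\right) = - 6602 \left(-3569 + \frac{1}{-48 + 1022}\right) = - 6602 \left(-3569 + \frac{1}{974}\right) = \left(-6602\right) \left(- \frac{3476205}{974}\right) = \frac{11474952705}{487}$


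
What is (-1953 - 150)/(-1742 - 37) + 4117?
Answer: 2442082/593 ≈ 4118.2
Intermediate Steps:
(-1953 - 150)/(-1742 - 37) + 4117 = -2103/(-1779) + 4117 = -2103*(-1/1779) + 4117 = 701/593 + 4117 = 2442082/593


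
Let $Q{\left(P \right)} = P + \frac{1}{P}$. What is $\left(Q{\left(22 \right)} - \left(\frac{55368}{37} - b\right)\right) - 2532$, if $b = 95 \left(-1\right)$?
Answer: $- \frac{3338529}{814} \approx -4101.4$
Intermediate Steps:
$b = -95$
$\left(Q{\left(22 \right)} - \left(\frac{55368}{37} - b\right)\right) - 2532 = \left(\left(22 + \frac{1}{22}\right) - \frac{58883}{37}\right) - 2532 = \left(\left(22 + \frac{1}{22}\right) + \left(-1289 + \left(\left(-214 + 486 \cdot \frac{1}{74}\right) - 95\right)\right)\right) - 2532 = \left(\frac{485}{22} + \left(-1289 + \left(\left(-214 + \frac{243}{37}\right) - 95\right)\right)\right) - 2532 = \left(\frac{485}{22} - \frac{58883}{37}\right) - 2532 = - \frac{1277481}{814} - 2532 = - \frac{3338529}{814}$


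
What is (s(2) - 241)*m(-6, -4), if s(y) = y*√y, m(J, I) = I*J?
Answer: -5784 + 48*√2 ≈ -5716.1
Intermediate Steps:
s(y) = y^(3/2)
(s(2) - 241)*m(-6, -4) = (2^(3/2) - 241)*(-4*(-6)) = (2*√2 - 241)*24 = (-241 + 2*√2)*24 = -5784 + 48*√2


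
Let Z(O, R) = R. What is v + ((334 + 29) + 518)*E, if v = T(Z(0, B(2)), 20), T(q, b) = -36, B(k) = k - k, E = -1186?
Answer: -1044902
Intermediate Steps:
B(k) = 0
v = -36
v + ((334 + 29) + 518)*E = -36 + ((334 + 29) + 518)*(-1186) = -36 + (363 + 518)*(-1186) = -36 + 881*(-1186) = -36 - 1044866 = -1044902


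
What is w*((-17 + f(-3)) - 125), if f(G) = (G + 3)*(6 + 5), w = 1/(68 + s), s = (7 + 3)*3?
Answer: -71/49 ≈ -1.4490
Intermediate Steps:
s = 30 (s = 10*3 = 30)
w = 1/98 (w = 1/(68 + 30) = 1/98 ≈ 0.010204)
f(G) = 33 + 11*G (f(G) = (3 + G)*11 = 33 + 11*G)
w*((-17 + f(-3)) - 125) = ((-17 + (33 + 11*(-3))) - 125)/98 = ((-17 + (33 - 33)) - 125)/98 = ((-17 + 0) - 125)/98 = (-17 - 125)/98 = (1/98)*(-142) = -71/49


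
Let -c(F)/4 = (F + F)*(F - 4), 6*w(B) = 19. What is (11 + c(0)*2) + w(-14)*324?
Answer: 1037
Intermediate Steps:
w(B) = 19/6 (w(B) = (⅙)*19 = 19/6)
c(F) = -8*F*(-4 + F) (c(F) = -4*(F + F)*(F - 4) = -4*2*F*(-4 + F) = -8*F*(-4 + F))
(11 + c(0)*2) + w(-14)*324 = (11 + (8*0*(4 - 1*0))*2) + (19/6)*324 = (11 + (8*0*(4 + 0))*2) + 1026 = (11 + (8*0*4)*2) + 1026 = (11 + 0*2) + 1026 = (11 + 0) + 1026 = 11 + 1026 = 1037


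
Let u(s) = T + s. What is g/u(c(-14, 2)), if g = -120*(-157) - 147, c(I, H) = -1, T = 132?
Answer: 18693/131 ≈ 142.69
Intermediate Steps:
u(s) = 132 + s
g = 18693 (g = 18840 - 147 = 18693)
g/u(c(-14, 2)) = 18693/(132 - 1) = 18693/131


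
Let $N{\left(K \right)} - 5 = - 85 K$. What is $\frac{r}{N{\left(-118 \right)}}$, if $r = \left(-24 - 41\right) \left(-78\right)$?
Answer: $\frac{338}{669} \approx 0.50523$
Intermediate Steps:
$N{\left(K \right)} = 5 - 85 K$
$r = 5070$ ($r = \left(-65\right) \left(-78\right) = 5070$)
$\frac{r}{N{\left(-118 \right)}} = \frac{5070}{5 - -10030} = \frac{5070}{5 + 10030} = \frac{5070}{10035} = 5070 \cdot \frac{1}{10035} = \frac{338}{669}$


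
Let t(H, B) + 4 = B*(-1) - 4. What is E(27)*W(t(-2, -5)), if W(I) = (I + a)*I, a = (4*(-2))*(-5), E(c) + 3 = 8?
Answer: -555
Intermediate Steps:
E(c) = 5 (E(c) = -3 + 8 = 5)
a = 40 (a = -8*(-5) = 40)
t(H, B) = -8 - B (t(H, B) = -4 + (B*(-1) - 4) = -4 + (-B - 4) = -4 + (-4 - B) = -8 - B)
W(I) = I*(40 + I) (W(I) = (I + 40)*I = (40 + I)*I = I*(40 + I))
E(27)*W(t(-2, -5)) = 5*((-8 - 1*(-5))*(40 + (-8 - 1*(-5)))) = 5*((-8 + 5)*(40 + (-8 + 5))) = 5*(-3*(40 - 3)) = 5*(-3*37) = 5*(-111) = -555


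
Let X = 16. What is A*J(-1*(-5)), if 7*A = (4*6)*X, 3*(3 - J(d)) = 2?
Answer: 128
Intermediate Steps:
J(d) = 7/3 (J(d) = 3 - ⅓*2 = 3 - ⅔ = 7/3)
A = 384/7 (A = ((4*6)*16)/7 = (24*16)/7 = (⅐)*384 = 384/7 ≈ 54.857)
A*J(-1*(-5)) = (384/7)*(7/3) = 128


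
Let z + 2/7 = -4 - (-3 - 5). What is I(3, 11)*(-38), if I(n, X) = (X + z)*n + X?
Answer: -14668/7 ≈ -2095.4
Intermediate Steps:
z = 26/7 (z = -2/7 + (-4 - (-3 - 5)) = -2/7 + (-4 - 1*(-8)) = -2/7 + (-4 + 8) = -2/7 + 4 = 26/7 ≈ 3.7143)
I(n, X) = X + n*(26/7 + X) (I(n, X) = (X + 26/7)*n + X = (26/7 + X)*n + X = n*(26/7 + X) + X = X + n*(26/7 + X))
I(3, 11)*(-38) = (11 + (26/7)*3 + 11*3)*(-38) = (11 + 78/7 + 33)*(-38) = (386/7)*(-38) = -14668/7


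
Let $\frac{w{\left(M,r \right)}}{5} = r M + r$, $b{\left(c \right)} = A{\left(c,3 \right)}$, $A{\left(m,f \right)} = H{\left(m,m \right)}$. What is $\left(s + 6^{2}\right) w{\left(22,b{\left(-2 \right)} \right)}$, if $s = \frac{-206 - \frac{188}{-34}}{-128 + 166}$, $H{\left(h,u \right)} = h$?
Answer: $- \frac{2282520}{323} \approx -7066.6$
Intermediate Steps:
$A{\left(m,f \right)} = m$
$b{\left(c \right)} = c$
$w{\left(M,r \right)} = 5 r + 5 M r$ ($w{\left(M,r \right)} = 5 \left(r M + r\right) = 5 \left(M r + r\right) = 5 \left(r + M r\right) = 5 r + 5 M r$)
$s = - \frac{1704}{323}$ ($s = \frac{-206 - - \frac{94}{17}}{38} = \left(-206 + \frac{94}{17}\right) \frac{1}{38} = \left(- \frac{3408}{17}\right) \frac{1}{38} = - \frac{1704}{323} \approx -5.2755$)
$\left(s + 6^{2}\right) w{\left(22,b{\left(-2 \right)} \right)} = \left(- \frac{1704}{323} + 6^{2}\right) 5 \left(-2\right) \left(1 + 22\right) = \left(- \frac{1704}{323} + 36\right) 5 \left(-2\right) 23 = \frac{9924}{323} \left(-230\right) = - \frac{2282520}{323}$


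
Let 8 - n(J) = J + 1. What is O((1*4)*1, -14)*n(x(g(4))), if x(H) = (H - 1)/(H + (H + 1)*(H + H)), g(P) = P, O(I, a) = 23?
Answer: 7015/44 ≈ 159.43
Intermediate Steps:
x(H) = (-1 + H)/(H + 2*H*(1 + H)) (x(H) = (-1 + H)/(H + (1 + H)*(2*H)) = (-1 + H)/(H + 2*H*(1 + H)))
n(J) = 7 - J (n(J) = 8 - (J + 1) = 8 - (1 + J) = 8 + (-1 - J) = 7 - J)
O((1*4)*1, -14)*n(x(g(4))) = 23*(7 - (-1 + 4)/(4*(3 + 2*4))) = 23*(7 - 3/(4*(3 + 8))) = 23*(7 - 3/(4*11)) = 23*(7 - 1*3/44) = 23*(7 - 3/44) = 23*(305/44) = 7015/44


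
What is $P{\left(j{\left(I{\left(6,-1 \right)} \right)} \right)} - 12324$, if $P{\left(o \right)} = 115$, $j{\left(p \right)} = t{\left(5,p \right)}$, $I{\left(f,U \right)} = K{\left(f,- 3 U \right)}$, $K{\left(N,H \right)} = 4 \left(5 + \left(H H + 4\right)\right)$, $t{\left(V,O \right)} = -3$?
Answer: $-12209$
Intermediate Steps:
$K{\left(N,H \right)} = 36 + 4 H^{2}$ ($K{\left(N,H \right)} = 4 \left(5 + \left(H^{2} + 4\right)\right) = 4 \left(5 + \left(4 + H^{2}\right)\right) = 4 \left(9 + H^{2}\right) = 36 + 4 H^{2}$)
$I{\left(f,U \right)} = 36 + 36 U^{2}$ ($I{\left(f,U \right)} = 36 + 4 \left(- 3 U\right)^{2} = 36 + 4 \cdot 9 U^{2} = 36 + 36 U^{2}$)
$j{\left(p \right)} = -3$
$P{\left(j{\left(I{\left(6,-1 \right)} \right)} \right)} - 12324 = 115 - 12324 = -12209$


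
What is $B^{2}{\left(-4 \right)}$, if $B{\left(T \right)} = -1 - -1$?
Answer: $0$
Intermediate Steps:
$B{\left(T \right)} = 0$ ($B{\left(T \right)} = -1 + 1 = 0$)
$B^{2}{\left(-4 \right)} = 0^{2} = 0$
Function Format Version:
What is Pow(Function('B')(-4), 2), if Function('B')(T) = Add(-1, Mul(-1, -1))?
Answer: 0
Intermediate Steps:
Function('B')(T) = 0 (Function('B')(T) = Add(-1, 1) = 0)
Pow(Function('B')(-4), 2) = Pow(0, 2) = 0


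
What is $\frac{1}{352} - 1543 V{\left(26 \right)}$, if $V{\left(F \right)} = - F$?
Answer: $\frac{14121537}{352} \approx 40118.0$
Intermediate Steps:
$\frac{1}{352} - 1543 V{\left(26 \right)} = \frac{1}{352} - 1543 \left(\left(-1\right) 26\right) = \frac{1}{352} - -40118 = \frac{1}{352} + 40118 = \frac{14121537}{352}$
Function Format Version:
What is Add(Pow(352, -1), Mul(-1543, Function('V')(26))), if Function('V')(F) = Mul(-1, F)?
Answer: Rational(14121537, 352) ≈ 40118.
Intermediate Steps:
Add(Pow(352, -1), Mul(-1543, Function('V')(26))) = Add(Pow(352, -1), Mul(-1543, Mul(-1, 26))) = Add(Rational(1, 352), Mul(-1543, -26)) = Add(Rational(1, 352), 40118) = Rational(14121537, 352)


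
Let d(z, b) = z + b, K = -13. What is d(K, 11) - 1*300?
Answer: -302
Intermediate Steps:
d(z, b) = b + z
d(K, 11) - 1*300 = (11 - 13) - 1*300 = -2 - 300 = -302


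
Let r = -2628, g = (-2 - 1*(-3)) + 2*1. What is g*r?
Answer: -7884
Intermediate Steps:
g = 3 (g = (-2 + 3) + 2 = 1 + 2 = 3)
g*r = 3*(-2628) = -7884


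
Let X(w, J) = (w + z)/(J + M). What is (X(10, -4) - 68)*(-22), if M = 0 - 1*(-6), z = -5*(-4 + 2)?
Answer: 1276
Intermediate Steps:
z = 10 (z = -5*(-2) = 10)
M = 6 (M = 0 + 6 = 6)
X(w, J) = (10 + w)/(6 + J) (X(w, J) = (w + 10)/(J + 6) = (10 + w)/(6 + J))
(X(10, -4) - 68)*(-22) = ((10 + 10)/(6 - 4) - 68)*(-22) = (20/2 - 68)*(-22) = ((½)*20 - 68)*(-22) = (10 - 68)*(-22) = -58*(-22) = 1276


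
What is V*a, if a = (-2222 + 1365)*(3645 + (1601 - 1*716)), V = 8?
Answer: -31057680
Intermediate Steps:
a = -3882210 (a = -857*(3645 + (1601 - 716)) = -857*(3645 + 885) = -857*4530 = -3882210)
V*a = 8*(-3882210) = -31057680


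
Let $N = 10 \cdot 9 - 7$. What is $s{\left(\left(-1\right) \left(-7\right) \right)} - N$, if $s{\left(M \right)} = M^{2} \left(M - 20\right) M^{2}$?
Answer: $-31296$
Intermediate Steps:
$s{\left(M \right)} = M^{4} \left(-20 + M\right)$ ($s{\left(M \right)} = M^{2} \left(-20 + M\right) M^{2} = M^{4} \left(-20 + M\right)$)
$N = 83$ ($N = 90 - 7 = 83$)
$s{\left(\left(-1\right) \left(-7\right) \right)} - N = \left(\left(-1\right) \left(-7\right)\right)^{4} \left(-20 - -7\right) - 83 = 7^{4} \left(-20 + 7\right) - 83 = 2401 \left(-13\right) - 83 = -31213 - 83 = -31296$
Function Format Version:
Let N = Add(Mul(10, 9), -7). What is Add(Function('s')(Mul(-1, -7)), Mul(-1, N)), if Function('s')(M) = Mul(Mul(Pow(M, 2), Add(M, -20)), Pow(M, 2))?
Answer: -31296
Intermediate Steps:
Function('s')(M) = Mul(Pow(M, 4), Add(-20, M)) (Function('s')(M) = Mul(Mul(Pow(M, 2), Add(-20, M)), Pow(M, 2)) = Mul(Pow(M, 4), Add(-20, M)))
N = 83 (N = Add(90, -7) = 83)
Add(Function('s')(Mul(-1, -7)), Mul(-1, N)) = Add(Mul(Pow(Mul(-1, -7), 4), Add(-20, Mul(-1, -7))), Mul(-1, 83)) = Add(Mul(Pow(7, 4), Add(-20, 7)), -83) = Add(Mul(2401, -13), -83) = Add(-31213, -83) = -31296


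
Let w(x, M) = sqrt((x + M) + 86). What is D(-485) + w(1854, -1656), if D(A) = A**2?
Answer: 235225 + 2*sqrt(71) ≈ 2.3524e+5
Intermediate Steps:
w(x, M) = sqrt(86 + M + x) (w(x, M) = sqrt((M + x) + 86) = sqrt(86 + M + x))
D(-485) + w(1854, -1656) = (-485)**2 + sqrt(86 - 1656 + 1854) = 235225 + sqrt(284) = 235225 + 2*sqrt(71)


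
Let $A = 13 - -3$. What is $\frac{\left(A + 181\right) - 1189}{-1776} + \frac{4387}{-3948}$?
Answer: $- \frac{26909}{48692} \approx -0.55264$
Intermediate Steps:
$A = 16$ ($A = 13 + 3 = 16$)
$\frac{\left(A + 181\right) - 1189}{-1776} + \frac{4387}{-3948} = \frac{\left(16 + 181\right) - 1189}{-1776} + \frac{4387}{-3948} = \left(197 - 1189\right) \left(- \frac{1}{1776}\right) + 4387 \left(- \frac{1}{3948}\right) = \left(-992\right) \left(- \frac{1}{1776}\right) - \frac{4387}{3948} = \frac{62}{111} - \frac{4387}{3948} = - \frac{26909}{48692}$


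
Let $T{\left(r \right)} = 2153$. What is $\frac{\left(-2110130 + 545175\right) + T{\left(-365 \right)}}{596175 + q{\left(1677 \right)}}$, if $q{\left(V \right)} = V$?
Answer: $- \frac{260467}{99642} \approx -2.614$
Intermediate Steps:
$\frac{\left(-2110130 + 545175\right) + T{\left(-365 \right)}}{596175 + q{\left(1677 \right)}} = \frac{\left(-2110130 + 545175\right) + 2153}{596175 + 1677} = \frac{-1564955 + 2153}{597852} = \left(-1562802\right) \frac{1}{597852} = - \frac{260467}{99642}$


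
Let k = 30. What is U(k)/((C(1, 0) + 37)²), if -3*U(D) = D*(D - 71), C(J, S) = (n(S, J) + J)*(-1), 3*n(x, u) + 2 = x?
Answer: 369/1210 ≈ 0.30496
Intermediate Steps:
n(x, u) = -⅔ + x/3
C(J, S) = ⅔ - J - S/3 (C(J, S) = ((-⅔ + S/3) + J)*(-1) = (-⅔ + J + S/3)*(-1) = ⅔ - J - S/3)
U(D) = -D*(-71 + D)/3 (U(D) = -D*(D - 71)/3 = -D*(-71 + D)/3)
U(k)/((C(1, 0) + 37)²) = ((⅓)*30*(71 - 1*30))/(((⅔ - 1*1 - ⅓*0) + 37)²) = ((⅓)*30*(71 - 30))/(((⅔ - 1 + 0) + 37)²) = ((⅓)*30*41)/((-⅓ + 37)²) = 410/((110/3)²) = 410/(12100/9) = 410*(9/12100) = 369/1210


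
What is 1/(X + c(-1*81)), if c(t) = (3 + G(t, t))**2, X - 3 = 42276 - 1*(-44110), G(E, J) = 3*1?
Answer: 1/86425 ≈ 1.1571e-5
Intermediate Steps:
G(E, J) = 3
X = 86389 (X = 3 + (42276 - 1*(-44110)) = 3 + (42276 + 44110) = 3 + 86386 = 86389)
c(t) = 36 (c(t) = (3 + 3)**2 = 6**2 = 36)
1/(X + c(-1*81)) = 1/(86389 + 36) = 1/86425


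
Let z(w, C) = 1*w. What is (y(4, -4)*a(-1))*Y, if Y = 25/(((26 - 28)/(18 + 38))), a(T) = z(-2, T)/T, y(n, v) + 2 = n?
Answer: -2800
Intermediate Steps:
z(w, C) = w
y(n, v) = -2 + n
a(T) = -2/T
Y = -700 (Y = 25/((-2/56)) = 25/((-2*1/56)) = 25/(-1/28) = 25*(-28) = -700)
(y(4, -4)*a(-1))*Y = ((-2 + 4)*(-2/(-1)))*(-700) = (2*(-2*(-1)))*(-700) = (2*2)*(-700) = 4*(-700) = -2800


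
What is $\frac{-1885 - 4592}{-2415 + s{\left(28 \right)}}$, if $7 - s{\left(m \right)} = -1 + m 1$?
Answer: $\frac{6477}{2435} \approx 2.66$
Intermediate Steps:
$s{\left(m \right)} = 8 - m$ ($s{\left(m \right)} = 7 - \left(-1 + m 1\right) = 7 - \left(-1 + m\right) = 8 - m$)
$\frac{-1885 - 4592}{-2415 + s{\left(28 \right)}} = \frac{-1885 - 4592}{-2415 + \left(8 - 28\right)} = - \frac{6477}{-2415 + \left(8 - 28\right)} = - \frac{6477}{-2415 - 20} = - \frac{6477}{-2435} = \left(-6477\right) \left(- \frac{1}{2435}\right) = \frac{6477}{2435}$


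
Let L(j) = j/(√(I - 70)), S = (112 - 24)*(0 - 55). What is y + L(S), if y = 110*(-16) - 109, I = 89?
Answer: -1869 - 4840*√19/19 ≈ -2979.4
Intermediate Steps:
y = -1869 (y = -1760 - 109 = -1869)
S = -4840 (S = 88*(-55) = -4840)
L(j) = j*√19/19 (L(j) = j/(√(89 - 70)) = j/(√19) = j*(√19/19) = j*√19/19)
y + L(S) = -1869 + (1/19)*(-4840)*√19 = -1869 - 4840*√19/19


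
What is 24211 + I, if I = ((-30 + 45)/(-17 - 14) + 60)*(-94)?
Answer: 577111/31 ≈ 18616.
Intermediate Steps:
I = -173430/31 (I = (15/(-31) + 60)*(-94) = (15*(-1/31) + 60)*(-94) = (-15/31 + 60)*(-94) = (1845/31)*(-94) = -173430/31 ≈ -5594.5)
24211 + I = 24211 - 173430/31 = 577111/31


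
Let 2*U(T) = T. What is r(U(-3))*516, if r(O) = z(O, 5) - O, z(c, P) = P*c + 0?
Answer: -3096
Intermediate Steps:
z(c, P) = P*c
U(T) = T/2
r(O) = 4*O (r(O) = 5*O - O = 4*O)
r(U(-3))*516 = (4*((½)*(-3)))*516 = (4*(-3/2))*516 = -6*516 = -3096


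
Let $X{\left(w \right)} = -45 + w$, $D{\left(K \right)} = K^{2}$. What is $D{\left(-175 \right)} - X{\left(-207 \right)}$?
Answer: $30877$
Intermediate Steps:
$D{\left(-175 \right)} - X{\left(-207 \right)} = \left(-175\right)^{2} - \left(-45 - 207\right) = 30625 - -252 = 30625 + 252 = 30877$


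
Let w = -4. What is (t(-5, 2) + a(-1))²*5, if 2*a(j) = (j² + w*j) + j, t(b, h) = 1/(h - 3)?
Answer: 5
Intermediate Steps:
t(b, h) = 1/(-3 + h)
a(j) = j²/2 - 3*j/2 (a(j) = ((j² - 4*j) + j)/2 = (j² - 3*j)/2 = j²/2 - 3*j/2)
(t(-5, 2) + a(-1))²*5 = (1/(-3 + 2) + (½)*(-1)*(-3 - 1))²*5 = (1/(-1) + (½)*(-1)*(-4))²*5 = (-1 + 2)²*5 = 1²*5 = 1*5 = 5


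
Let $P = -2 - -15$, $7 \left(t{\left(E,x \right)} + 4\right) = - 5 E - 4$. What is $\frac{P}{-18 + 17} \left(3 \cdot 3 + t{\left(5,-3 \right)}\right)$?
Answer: $- \frac{78}{7} \approx -11.143$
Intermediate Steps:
$t{\left(E,x \right)} = - \frac{32}{7} - \frac{5 E}{7}$ ($t{\left(E,x \right)} = -4 + \frac{- 5 E - 4}{7} = -4 + \frac{-4 - 5 E}{7} = -4 - \left(\frac{4}{7} + \frac{5 E}{7}\right) = - \frac{32}{7} - \frac{5 E}{7}$)
$P = 13$ ($P = -2 + 15 = 13$)
$\frac{P}{-18 + 17} \left(3 \cdot 3 + t{\left(5,-3 \right)}\right) = \frac{13}{-18 + 17} \left(3 \cdot 3 - \frac{57}{7}\right) = \frac{13}{-1} \left(9 - \frac{57}{7}\right) = 13 \left(-1\right) \left(9 - \frac{57}{7}\right) = \left(-13\right) \frac{6}{7} = - \frac{78}{7}$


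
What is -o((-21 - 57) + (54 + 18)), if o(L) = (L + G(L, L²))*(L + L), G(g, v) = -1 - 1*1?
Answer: -96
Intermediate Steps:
G(g, v) = -2 (G(g, v) = -1 - 1 = -2)
o(L) = 2*L*(-2 + L) (o(L) = (L - 2)*(L + L) = (-2 + L)*(2*L) = 2*L*(-2 + L))
-o((-21 - 57) + (54 + 18)) = -2*((-21 - 57) + (54 + 18))*(-2 + ((-21 - 57) + (54 + 18))) = -2*(-78 + 72)*(-2 + (-78 + 72)) = -2*(-6)*(-2 - 6) = -2*(-6)*(-8) = -1*96 = -96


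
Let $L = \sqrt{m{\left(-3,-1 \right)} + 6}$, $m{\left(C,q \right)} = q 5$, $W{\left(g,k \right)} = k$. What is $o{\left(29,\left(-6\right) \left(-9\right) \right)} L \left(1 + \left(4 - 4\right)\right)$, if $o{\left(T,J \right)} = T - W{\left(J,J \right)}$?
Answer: $-25$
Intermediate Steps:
$m{\left(C,q \right)} = 5 q$
$o{\left(T,J \right)} = T - J$
$L = 1$ ($L = \sqrt{5 \left(-1\right) + 6} = \sqrt{-5 + 6} = \sqrt{1} = 1$)
$o{\left(29,\left(-6\right) \left(-9\right) \right)} L \left(1 + \left(4 - 4\right)\right) = \left(29 - \left(-6\right) \left(-9\right)\right) 1 \left(1 + \left(4 - 4\right)\right) = \left(29 - 54\right) 1 \left(1 + 0\right) = \left(29 - 54\right) 1 \cdot 1 = \left(-25\right) 1 = -25$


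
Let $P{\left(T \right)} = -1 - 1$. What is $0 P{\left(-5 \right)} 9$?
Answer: $0$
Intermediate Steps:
$P{\left(T \right)} = -2$
$0 P{\left(-5 \right)} 9 = 0 \left(-2\right) 9 = 0 \cdot 9 = 0$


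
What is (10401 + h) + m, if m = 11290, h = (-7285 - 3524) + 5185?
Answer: 16067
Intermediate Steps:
h = -5624 (h = -10809 + 5185 = -5624)
(10401 + h) + m = (10401 - 5624) + 11290 = 4777 + 11290 = 16067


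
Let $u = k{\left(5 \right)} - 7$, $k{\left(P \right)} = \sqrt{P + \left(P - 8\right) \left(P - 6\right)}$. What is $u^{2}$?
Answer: $57 - 28 \sqrt{2} \approx 17.402$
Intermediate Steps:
$k{\left(P \right)} = \sqrt{P + \left(-8 + P\right) \left(-6 + P\right)}$
$u = -7 + 2 \sqrt{2}$ ($u = \sqrt{48 + 5^{2} - 65} - 7 = \sqrt{48 + 25 - 65} - 7 = \sqrt{8} - 7 = 2 \sqrt{2} - 7 = -7 + 2 \sqrt{2} \approx -4.1716$)
$u^{2} = \left(-7 + 2 \sqrt{2}\right)^{2}$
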